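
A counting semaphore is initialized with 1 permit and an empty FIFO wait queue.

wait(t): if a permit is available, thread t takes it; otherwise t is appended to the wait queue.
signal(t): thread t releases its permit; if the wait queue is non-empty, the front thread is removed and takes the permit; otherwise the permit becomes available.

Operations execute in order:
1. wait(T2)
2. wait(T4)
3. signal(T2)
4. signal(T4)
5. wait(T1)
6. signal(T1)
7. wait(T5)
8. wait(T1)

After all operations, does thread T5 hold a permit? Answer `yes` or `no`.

Answer: yes

Derivation:
Step 1: wait(T2) -> count=0 queue=[] holders={T2}
Step 2: wait(T4) -> count=0 queue=[T4] holders={T2}
Step 3: signal(T2) -> count=0 queue=[] holders={T4}
Step 4: signal(T4) -> count=1 queue=[] holders={none}
Step 5: wait(T1) -> count=0 queue=[] holders={T1}
Step 6: signal(T1) -> count=1 queue=[] holders={none}
Step 7: wait(T5) -> count=0 queue=[] holders={T5}
Step 8: wait(T1) -> count=0 queue=[T1] holders={T5}
Final holders: {T5} -> T5 in holders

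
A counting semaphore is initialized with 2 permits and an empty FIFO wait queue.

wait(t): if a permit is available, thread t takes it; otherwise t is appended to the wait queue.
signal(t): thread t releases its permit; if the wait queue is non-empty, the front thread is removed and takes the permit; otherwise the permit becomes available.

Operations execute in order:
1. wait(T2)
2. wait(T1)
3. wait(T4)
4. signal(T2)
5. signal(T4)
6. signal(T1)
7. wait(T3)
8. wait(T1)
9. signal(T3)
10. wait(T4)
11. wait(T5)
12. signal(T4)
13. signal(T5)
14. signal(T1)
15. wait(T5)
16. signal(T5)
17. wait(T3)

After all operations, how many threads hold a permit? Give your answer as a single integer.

Answer: 1

Derivation:
Step 1: wait(T2) -> count=1 queue=[] holders={T2}
Step 2: wait(T1) -> count=0 queue=[] holders={T1,T2}
Step 3: wait(T4) -> count=0 queue=[T4] holders={T1,T2}
Step 4: signal(T2) -> count=0 queue=[] holders={T1,T4}
Step 5: signal(T4) -> count=1 queue=[] holders={T1}
Step 6: signal(T1) -> count=2 queue=[] holders={none}
Step 7: wait(T3) -> count=1 queue=[] holders={T3}
Step 8: wait(T1) -> count=0 queue=[] holders={T1,T3}
Step 9: signal(T3) -> count=1 queue=[] holders={T1}
Step 10: wait(T4) -> count=0 queue=[] holders={T1,T4}
Step 11: wait(T5) -> count=0 queue=[T5] holders={T1,T4}
Step 12: signal(T4) -> count=0 queue=[] holders={T1,T5}
Step 13: signal(T5) -> count=1 queue=[] holders={T1}
Step 14: signal(T1) -> count=2 queue=[] holders={none}
Step 15: wait(T5) -> count=1 queue=[] holders={T5}
Step 16: signal(T5) -> count=2 queue=[] holders={none}
Step 17: wait(T3) -> count=1 queue=[] holders={T3}
Final holders: {T3} -> 1 thread(s)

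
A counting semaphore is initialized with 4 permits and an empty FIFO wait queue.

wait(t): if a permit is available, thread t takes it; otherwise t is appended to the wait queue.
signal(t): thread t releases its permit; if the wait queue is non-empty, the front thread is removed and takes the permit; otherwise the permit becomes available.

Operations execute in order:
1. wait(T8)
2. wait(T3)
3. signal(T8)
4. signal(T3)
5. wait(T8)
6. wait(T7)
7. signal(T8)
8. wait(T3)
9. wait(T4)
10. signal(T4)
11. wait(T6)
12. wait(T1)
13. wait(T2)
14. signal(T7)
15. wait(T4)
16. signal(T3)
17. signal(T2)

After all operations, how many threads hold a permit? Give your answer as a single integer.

Step 1: wait(T8) -> count=3 queue=[] holders={T8}
Step 2: wait(T3) -> count=2 queue=[] holders={T3,T8}
Step 3: signal(T8) -> count=3 queue=[] holders={T3}
Step 4: signal(T3) -> count=4 queue=[] holders={none}
Step 5: wait(T8) -> count=3 queue=[] holders={T8}
Step 6: wait(T7) -> count=2 queue=[] holders={T7,T8}
Step 7: signal(T8) -> count=3 queue=[] holders={T7}
Step 8: wait(T3) -> count=2 queue=[] holders={T3,T7}
Step 9: wait(T4) -> count=1 queue=[] holders={T3,T4,T7}
Step 10: signal(T4) -> count=2 queue=[] holders={T3,T7}
Step 11: wait(T6) -> count=1 queue=[] holders={T3,T6,T7}
Step 12: wait(T1) -> count=0 queue=[] holders={T1,T3,T6,T7}
Step 13: wait(T2) -> count=0 queue=[T2] holders={T1,T3,T6,T7}
Step 14: signal(T7) -> count=0 queue=[] holders={T1,T2,T3,T6}
Step 15: wait(T4) -> count=0 queue=[T4] holders={T1,T2,T3,T6}
Step 16: signal(T3) -> count=0 queue=[] holders={T1,T2,T4,T6}
Step 17: signal(T2) -> count=1 queue=[] holders={T1,T4,T6}
Final holders: {T1,T4,T6} -> 3 thread(s)

Answer: 3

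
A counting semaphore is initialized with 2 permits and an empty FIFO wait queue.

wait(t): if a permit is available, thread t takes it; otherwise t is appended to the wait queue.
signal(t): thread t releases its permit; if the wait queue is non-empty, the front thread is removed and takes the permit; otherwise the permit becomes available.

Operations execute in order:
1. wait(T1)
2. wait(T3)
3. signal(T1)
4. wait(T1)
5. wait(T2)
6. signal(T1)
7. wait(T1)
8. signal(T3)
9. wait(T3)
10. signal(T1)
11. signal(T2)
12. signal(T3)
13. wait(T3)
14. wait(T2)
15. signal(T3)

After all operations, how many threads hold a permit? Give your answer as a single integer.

Step 1: wait(T1) -> count=1 queue=[] holders={T1}
Step 2: wait(T3) -> count=0 queue=[] holders={T1,T3}
Step 3: signal(T1) -> count=1 queue=[] holders={T3}
Step 4: wait(T1) -> count=0 queue=[] holders={T1,T3}
Step 5: wait(T2) -> count=0 queue=[T2] holders={T1,T3}
Step 6: signal(T1) -> count=0 queue=[] holders={T2,T3}
Step 7: wait(T1) -> count=0 queue=[T1] holders={T2,T3}
Step 8: signal(T3) -> count=0 queue=[] holders={T1,T2}
Step 9: wait(T3) -> count=0 queue=[T3] holders={T1,T2}
Step 10: signal(T1) -> count=0 queue=[] holders={T2,T3}
Step 11: signal(T2) -> count=1 queue=[] holders={T3}
Step 12: signal(T3) -> count=2 queue=[] holders={none}
Step 13: wait(T3) -> count=1 queue=[] holders={T3}
Step 14: wait(T2) -> count=0 queue=[] holders={T2,T3}
Step 15: signal(T3) -> count=1 queue=[] holders={T2}
Final holders: {T2} -> 1 thread(s)

Answer: 1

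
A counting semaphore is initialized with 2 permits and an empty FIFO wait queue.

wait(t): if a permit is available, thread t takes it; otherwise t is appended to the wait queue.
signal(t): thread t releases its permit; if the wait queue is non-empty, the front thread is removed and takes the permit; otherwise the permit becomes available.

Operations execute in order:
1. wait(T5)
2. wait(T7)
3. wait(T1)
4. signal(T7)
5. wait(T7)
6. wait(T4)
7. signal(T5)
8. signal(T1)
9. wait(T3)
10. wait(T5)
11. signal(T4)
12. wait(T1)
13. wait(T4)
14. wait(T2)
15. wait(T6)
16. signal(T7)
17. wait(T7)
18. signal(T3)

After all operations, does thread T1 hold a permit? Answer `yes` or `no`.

Step 1: wait(T5) -> count=1 queue=[] holders={T5}
Step 2: wait(T7) -> count=0 queue=[] holders={T5,T7}
Step 3: wait(T1) -> count=0 queue=[T1] holders={T5,T7}
Step 4: signal(T7) -> count=0 queue=[] holders={T1,T5}
Step 5: wait(T7) -> count=0 queue=[T7] holders={T1,T5}
Step 6: wait(T4) -> count=0 queue=[T7,T4] holders={T1,T5}
Step 7: signal(T5) -> count=0 queue=[T4] holders={T1,T7}
Step 8: signal(T1) -> count=0 queue=[] holders={T4,T7}
Step 9: wait(T3) -> count=0 queue=[T3] holders={T4,T7}
Step 10: wait(T5) -> count=0 queue=[T3,T5] holders={T4,T7}
Step 11: signal(T4) -> count=0 queue=[T5] holders={T3,T7}
Step 12: wait(T1) -> count=0 queue=[T5,T1] holders={T3,T7}
Step 13: wait(T4) -> count=0 queue=[T5,T1,T4] holders={T3,T7}
Step 14: wait(T2) -> count=0 queue=[T5,T1,T4,T2] holders={T3,T7}
Step 15: wait(T6) -> count=0 queue=[T5,T1,T4,T2,T6] holders={T3,T7}
Step 16: signal(T7) -> count=0 queue=[T1,T4,T2,T6] holders={T3,T5}
Step 17: wait(T7) -> count=0 queue=[T1,T4,T2,T6,T7] holders={T3,T5}
Step 18: signal(T3) -> count=0 queue=[T4,T2,T6,T7] holders={T1,T5}
Final holders: {T1,T5} -> T1 in holders

Answer: yes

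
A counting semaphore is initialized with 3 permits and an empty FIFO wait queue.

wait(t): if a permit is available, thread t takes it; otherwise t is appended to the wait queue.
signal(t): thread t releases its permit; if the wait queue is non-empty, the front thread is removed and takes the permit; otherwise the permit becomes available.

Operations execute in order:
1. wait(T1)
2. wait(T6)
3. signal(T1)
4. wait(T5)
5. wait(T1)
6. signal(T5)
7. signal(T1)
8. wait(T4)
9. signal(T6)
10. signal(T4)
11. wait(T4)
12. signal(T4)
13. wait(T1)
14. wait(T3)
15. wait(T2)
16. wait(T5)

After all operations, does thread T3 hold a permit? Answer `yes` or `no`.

Answer: yes

Derivation:
Step 1: wait(T1) -> count=2 queue=[] holders={T1}
Step 2: wait(T6) -> count=1 queue=[] holders={T1,T6}
Step 3: signal(T1) -> count=2 queue=[] holders={T6}
Step 4: wait(T5) -> count=1 queue=[] holders={T5,T6}
Step 5: wait(T1) -> count=0 queue=[] holders={T1,T5,T6}
Step 6: signal(T5) -> count=1 queue=[] holders={T1,T6}
Step 7: signal(T1) -> count=2 queue=[] holders={T6}
Step 8: wait(T4) -> count=1 queue=[] holders={T4,T6}
Step 9: signal(T6) -> count=2 queue=[] holders={T4}
Step 10: signal(T4) -> count=3 queue=[] holders={none}
Step 11: wait(T4) -> count=2 queue=[] holders={T4}
Step 12: signal(T4) -> count=3 queue=[] holders={none}
Step 13: wait(T1) -> count=2 queue=[] holders={T1}
Step 14: wait(T3) -> count=1 queue=[] holders={T1,T3}
Step 15: wait(T2) -> count=0 queue=[] holders={T1,T2,T3}
Step 16: wait(T5) -> count=0 queue=[T5] holders={T1,T2,T3}
Final holders: {T1,T2,T3} -> T3 in holders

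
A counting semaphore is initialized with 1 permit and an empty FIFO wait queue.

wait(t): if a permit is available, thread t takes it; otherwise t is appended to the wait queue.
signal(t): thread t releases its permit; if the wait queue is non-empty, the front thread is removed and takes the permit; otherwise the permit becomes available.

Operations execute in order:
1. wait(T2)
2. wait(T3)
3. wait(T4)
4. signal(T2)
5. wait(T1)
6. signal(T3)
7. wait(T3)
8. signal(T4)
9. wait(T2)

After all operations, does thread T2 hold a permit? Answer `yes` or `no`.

Answer: no

Derivation:
Step 1: wait(T2) -> count=0 queue=[] holders={T2}
Step 2: wait(T3) -> count=0 queue=[T3] holders={T2}
Step 3: wait(T4) -> count=0 queue=[T3,T4] holders={T2}
Step 4: signal(T2) -> count=0 queue=[T4] holders={T3}
Step 5: wait(T1) -> count=0 queue=[T4,T1] holders={T3}
Step 6: signal(T3) -> count=0 queue=[T1] holders={T4}
Step 7: wait(T3) -> count=0 queue=[T1,T3] holders={T4}
Step 8: signal(T4) -> count=0 queue=[T3] holders={T1}
Step 9: wait(T2) -> count=0 queue=[T3,T2] holders={T1}
Final holders: {T1} -> T2 not in holders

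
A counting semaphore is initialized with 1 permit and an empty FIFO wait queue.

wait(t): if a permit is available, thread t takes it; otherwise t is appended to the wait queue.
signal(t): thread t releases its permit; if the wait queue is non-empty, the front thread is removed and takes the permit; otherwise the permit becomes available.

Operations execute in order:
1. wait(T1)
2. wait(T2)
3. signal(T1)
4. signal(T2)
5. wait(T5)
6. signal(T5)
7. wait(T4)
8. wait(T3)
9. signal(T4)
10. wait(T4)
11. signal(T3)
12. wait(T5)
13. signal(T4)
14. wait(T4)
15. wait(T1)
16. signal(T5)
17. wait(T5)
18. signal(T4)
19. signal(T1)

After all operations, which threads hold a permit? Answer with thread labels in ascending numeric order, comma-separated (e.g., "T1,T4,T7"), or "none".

Answer: T5

Derivation:
Step 1: wait(T1) -> count=0 queue=[] holders={T1}
Step 2: wait(T2) -> count=0 queue=[T2] holders={T1}
Step 3: signal(T1) -> count=0 queue=[] holders={T2}
Step 4: signal(T2) -> count=1 queue=[] holders={none}
Step 5: wait(T5) -> count=0 queue=[] holders={T5}
Step 6: signal(T5) -> count=1 queue=[] holders={none}
Step 7: wait(T4) -> count=0 queue=[] holders={T4}
Step 8: wait(T3) -> count=0 queue=[T3] holders={T4}
Step 9: signal(T4) -> count=0 queue=[] holders={T3}
Step 10: wait(T4) -> count=0 queue=[T4] holders={T3}
Step 11: signal(T3) -> count=0 queue=[] holders={T4}
Step 12: wait(T5) -> count=0 queue=[T5] holders={T4}
Step 13: signal(T4) -> count=0 queue=[] holders={T5}
Step 14: wait(T4) -> count=0 queue=[T4] holders={T5}
Step 15: wait(T1) -> count=0 queue=[T4,T1] holders={T5}
Step 16: signal(T5) -> count=0 queue=[T1] holders={T4}
Step 17: wait(T5) -> count=0 queue=[T1,T5] holders={T4}
Step 18: signal(T4) -> count=0 queue=[T5] holders={T1}
Step 19: signal(T1) -> count=0 queue=[] holders={T5}
Final holders: T5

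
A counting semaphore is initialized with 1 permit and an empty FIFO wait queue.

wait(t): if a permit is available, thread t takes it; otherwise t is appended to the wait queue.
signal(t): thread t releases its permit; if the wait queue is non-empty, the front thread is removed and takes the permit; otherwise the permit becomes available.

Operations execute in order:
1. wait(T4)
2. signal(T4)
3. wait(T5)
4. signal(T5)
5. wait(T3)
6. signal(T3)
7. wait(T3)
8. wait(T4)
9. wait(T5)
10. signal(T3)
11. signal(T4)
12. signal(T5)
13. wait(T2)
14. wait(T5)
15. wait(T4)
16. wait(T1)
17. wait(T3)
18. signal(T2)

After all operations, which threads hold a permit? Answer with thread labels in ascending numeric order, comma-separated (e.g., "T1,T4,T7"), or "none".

Answer: T5

Derivation:
Step 1: wait(T4) -> count=0 queue=[] holders={T4}
Step 2: signal(T4) -> count=1 queue=[] holders={none}
Step 3: wait(T5) -> count=0 queue=[] holders={T5}
Step 4: signal(T5) -> count=1 queue=[] holders={none}
Step 5: wait(T3) -> count=0 queue=[] holders={T3}
Step 6: signal(T3) -> count=1 queue=[] holders={none}
Step 7: wait(T3) -> count=0 queue=[] holders={T3}
Step 8: wait(T4) -> count=0 queue=[T4] holders={T3}
Step 9: wait(T5) -> count=0 queue=[T4,T5] holders={T3}
Step 10: signal(T3) -> count=0 queue=[T5] holders={T4}
Step 11: signal(T4) -> count=0 queue=[] holders={T5}
Step 12: signal(T5) -> count=1 queue=[] holders={none}
Step 13: wait(T2) -> count=0 queue=[] holders={T2}
Step 14: wait(T5) -> count=0 queue=[T5] holders={T2}
Step 15: wait(T4) -> count=0 queue=[T5,T4] holders={T2}
Step 16: wait(T1) -> count=0 queue=[T5,T4,T1] holders={T2}
Step 17: wait(T3) -> count=0 queue=[T5,T4,T1,T3] holders={T2}
Step 18: signal(T2) -> count=0 queue=[T4,T1,T3] holders={T5}
Final holders: T5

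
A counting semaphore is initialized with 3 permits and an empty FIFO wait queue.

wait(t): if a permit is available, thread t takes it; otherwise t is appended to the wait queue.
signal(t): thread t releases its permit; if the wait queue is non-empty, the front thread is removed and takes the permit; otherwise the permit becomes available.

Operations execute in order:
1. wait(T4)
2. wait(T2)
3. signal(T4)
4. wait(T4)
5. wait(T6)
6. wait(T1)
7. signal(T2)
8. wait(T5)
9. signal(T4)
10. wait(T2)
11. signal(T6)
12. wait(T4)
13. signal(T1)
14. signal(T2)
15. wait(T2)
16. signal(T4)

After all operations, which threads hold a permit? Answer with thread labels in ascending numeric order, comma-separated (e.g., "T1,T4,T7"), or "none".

Step 1: wait(T4) -> count=2 queue=[] holders={T4}
Step 2: wait(T2) -> count=1 queue=[] holders={T2,T4}
Step 3: signal(T4) -> count=2 queue=[] holders={T2}
Step 4: wait(T4) -> count=1 queue=[] holders={T2,T4}
Step 5: wait(T6) -> count=0 queue=[] holders={T2,T4,T6}
Step 6: wait(T1) -> count=0 queue=[T1] holders={T2,T4,T6}
Step 7: signal(T2) -> count=0 queue=[] holders={T1,T4,T6}
Step 8: wait(T5) -> count=0 queue=[T5] holders={T1,T4,T6}
Step 9: signal(T4) -> count=0 queue=[] holders={T1,T5,T6}
Step 10: wait(T2) -> count=0 queue=[T2] holders={T1,T5,T6}
Step 11: signal(T6) -> count=0 queue=[] holders={T1,T2,T5}
Step 12: wait(T4) -> count=0 queue=[T4] holders={T1,T2,T5}
Step 13: signal(T1) -> count=0 queue=[] holders={T2,T4,T5}
Step 14: signal(T2) -> count=1 queue=[] holders={T4,T5}
Step 15: wait(T2) -> count=0 queue=[] holders={T2,T4,T5}
Step 16: signal(T4) -> count=1 queue=[] holders={T2,T5}
Final holders: T2,T5

Answer: T2,T5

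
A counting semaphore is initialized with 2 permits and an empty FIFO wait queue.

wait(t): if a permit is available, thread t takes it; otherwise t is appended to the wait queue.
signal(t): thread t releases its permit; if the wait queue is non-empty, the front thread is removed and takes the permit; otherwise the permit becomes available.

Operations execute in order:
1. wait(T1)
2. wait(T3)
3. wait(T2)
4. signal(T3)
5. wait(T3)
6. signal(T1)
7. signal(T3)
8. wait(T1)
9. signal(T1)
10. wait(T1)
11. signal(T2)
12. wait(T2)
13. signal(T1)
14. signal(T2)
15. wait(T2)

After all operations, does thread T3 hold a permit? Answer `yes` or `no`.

Step 1: wait(T1) -> count=1 queue=[] holders={T1}
Step 2: wait(T3) -> count=0 queue=[] holders={T1,T3}
Step 3: wait(T2) -> count=0 queue=[T2] holders={T1,T3}
Step 4: signal(T3) -> count=0 queue=[] holders={T1,T2}
Step 5: wait(T3) -> count=0 queue=[T3] holders={T1,T2}
Step 6: signal(T1) -> count=0 queue=[] holders={T2,T3}
Step 7: signal(T3) -> count=1 queue=[] holders={T2}
Step 8: wait(T1) -> count=0 queue=[] holders={T1,T2}
Step 9: signal(T1) -> count=1 queue=[] holders={T2}
Step 10: wait(T1) -> count=0 queue=[] holders={T1,T2}
Step 11: signal(T2) -> count=1 queue=[] holders={T1}
Step 12: wait(T2) -> count=0 queue=[] holders={T1,T2}
Step 13: signal(T1) -> count=1 queue=[] holders={T2}
Step 14: signal(T2) -> count=2 queue=[] holders={none}
Step 15: wait(T2) -> count=1 queue=[] holders={T2}
Final holders: {T2} -> T3 not in holders

Answer: no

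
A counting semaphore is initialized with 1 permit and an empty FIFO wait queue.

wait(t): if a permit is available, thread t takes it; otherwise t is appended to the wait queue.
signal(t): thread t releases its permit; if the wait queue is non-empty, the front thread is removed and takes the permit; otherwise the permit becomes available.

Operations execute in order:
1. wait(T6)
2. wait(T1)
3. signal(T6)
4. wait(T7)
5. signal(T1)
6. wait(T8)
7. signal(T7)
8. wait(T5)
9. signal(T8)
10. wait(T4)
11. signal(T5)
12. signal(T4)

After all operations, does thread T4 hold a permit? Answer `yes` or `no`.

Step 1: wait(T6) -> count=0 queue=[] holders={T6}
Step 2: wait(T1) -> count=0 queue=[T1] holders={T6}
Step 3: signal(T6) -> count=0 queue=[] holders={T1}
Step 4: wait(T7) -> count=0 queue=[T7] holders={T1}
Step 5: signal(T1) -> count=0 queue=[] holders={T7}
Step 6: wait(T8) -> count=0 queue=[T8] holders={T7}
Step 7: signal(T7) -> count=0 queue=[] holders={T8}
Step 8: wait(T5) -> count=0 queue=[T5] holders={T8}
Step 9: signal(T8) -> count=0 queue=[] holders={T5}
Step 10: wait(T4) -> count=0 queue=[T4] holders={T5}
Step 11: signal(T5) -> count=0 queue=[] holders={T4}
Step 12: signal(T4) -> count=1 queue=[] holders={none}
Final holders: {none} -> T4 not in holders

Answer: no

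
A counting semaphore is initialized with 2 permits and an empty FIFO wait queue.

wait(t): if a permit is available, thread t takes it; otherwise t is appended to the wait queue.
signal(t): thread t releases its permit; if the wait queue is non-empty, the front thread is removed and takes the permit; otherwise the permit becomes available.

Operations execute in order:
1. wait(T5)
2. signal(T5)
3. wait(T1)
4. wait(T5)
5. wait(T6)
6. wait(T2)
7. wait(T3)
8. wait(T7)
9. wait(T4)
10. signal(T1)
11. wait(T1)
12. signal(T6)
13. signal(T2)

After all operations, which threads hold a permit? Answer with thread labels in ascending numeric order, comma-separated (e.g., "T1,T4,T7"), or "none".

Step 1: wait(T5) -> count=1 queue=[] holders={T5}
Step 2: signal(T5) -> count=2 queue=[] holders={none}
Step 3: wait(T1) -> count=1 queue=[] holders={T1}
Step 4: wait(T5) -> count=0 queue=[] holders={T1,T5}
Step 5: wait(T6) -> count=0 queue=[T6] holders={T1,T5}
Step 6: wait(T2) -> count=0 queue=[T6,T2] holders={T1,T5}
Step 7: wait(T3) -> count=0 queue=[T6,T2,T3] holders={T1,T5}
Step 8: wait(T7) -> count=0 queue=[T6,T2,T3,T7] holders={T1,T5}
Step 9: wait(T4) -> count=0 queue=[T6,T2,T3,T7,T4] holders={T1,T5}
Step 10: signal(T1) -> count=0 queue=[T2,T3,T7,T4] holders={T5,T6}
Step 11: wait(T1) -> count=0 queue=[T2,T3,T7,T4,T1] holders={T5,T6}
Step 12: signal(T6) -> count=0 queue=[T3,T7,T4,T1] holders={T2,T5}
Step 13: signal(T2) -> count=0 queue=[T7,T4,T1] holders={T3,T5}
Final holders: T3,T5

Answer: T3,T5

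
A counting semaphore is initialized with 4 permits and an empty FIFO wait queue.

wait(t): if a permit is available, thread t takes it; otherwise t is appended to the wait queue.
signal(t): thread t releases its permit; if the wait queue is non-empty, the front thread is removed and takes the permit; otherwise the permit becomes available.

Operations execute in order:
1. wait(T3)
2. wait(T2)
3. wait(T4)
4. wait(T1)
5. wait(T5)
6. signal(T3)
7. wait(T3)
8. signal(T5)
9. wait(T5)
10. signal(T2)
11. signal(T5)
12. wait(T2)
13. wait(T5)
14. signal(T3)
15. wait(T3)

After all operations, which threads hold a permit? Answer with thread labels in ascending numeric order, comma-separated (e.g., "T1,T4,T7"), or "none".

Step 1: wait(T3) -> count=3 queue=[] holders={T3}
Step 2: wait(T2) -> count=2 queue=[] holders={T2,T3}
Step 3: wait(T4) -> count=1 queue=[] holders={T2,T3,T4}
Step 4: wait(T1) -> count=0 queue=[] holders={T1,T2,T3,T4}
Step 5: wait(T5) -> count=0 queue=[T5] holders={T1,T2,T3,T4}
Step 6: signal(T3) -> count=0 queue=[] holders={T1,T2,T4,T5}
Step 7: wait(T3) -> count=0 queue=[T3] holders={T1,T2,T4,T5}
Step 8: signal(T5) -> count=0 queue=[] holders={T1,T2,T3,T4}
Step 9: wait(T5) -> count=0 queue=[T5] holders={T1,T2,T3,T4}
Step 10: signal(T2) -> count=0 queue=[] holders={T1,T3,T4,T5}
Step 11: signal(T5) -> count=1 queue=[] holders={T1,T3,T4}
Step 12: wait(T2) -> count=0 queue=[] holders={T1,T2,T3,T4}
Step 13: wait(T5) -> count=0 queue=[T5] holders={T1,T2,T3,T4}
Step 14: signal(T3) -> count=0 queue=[] holders={T1,T2,T4,T5}
Step 15: wait(T3) -> count=0 queue=[T3] holders={T1,T2,T4,T5}
Final holders: T1,T2,T4,T5

Answer: T1,T2,T4,T5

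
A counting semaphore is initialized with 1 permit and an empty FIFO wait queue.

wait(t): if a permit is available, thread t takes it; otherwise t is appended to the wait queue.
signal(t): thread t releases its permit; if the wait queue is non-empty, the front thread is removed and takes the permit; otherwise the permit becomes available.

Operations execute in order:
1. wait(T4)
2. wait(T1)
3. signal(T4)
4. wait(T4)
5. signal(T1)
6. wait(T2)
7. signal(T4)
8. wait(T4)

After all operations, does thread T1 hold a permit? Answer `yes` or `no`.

Answer: no

Derivation:
Step 1: wait(T4) -> count=0 queue=[] holders={T4}
Step 2: wait(T1) -> count=0 queue=[T1] holders={T4}
Step 3: signal(T4) -> count=0 queue=[] holders={T1}
Step 4: wait(T4) -> count=0 queue=[T4] holders={T1}
Step 5: signal(T1) -> count=0 queue=[] holders={T4}
Step 6: wait(T2) -> count=0 queue=[T2] holders={T4}
Step 7: signal(T4) -> count=0 queue=[] holders={T2}
Step 8: wait(T4) -> count=0 queue=[T4] holders={T2}
Final holders: {T2} -> T1 not in holders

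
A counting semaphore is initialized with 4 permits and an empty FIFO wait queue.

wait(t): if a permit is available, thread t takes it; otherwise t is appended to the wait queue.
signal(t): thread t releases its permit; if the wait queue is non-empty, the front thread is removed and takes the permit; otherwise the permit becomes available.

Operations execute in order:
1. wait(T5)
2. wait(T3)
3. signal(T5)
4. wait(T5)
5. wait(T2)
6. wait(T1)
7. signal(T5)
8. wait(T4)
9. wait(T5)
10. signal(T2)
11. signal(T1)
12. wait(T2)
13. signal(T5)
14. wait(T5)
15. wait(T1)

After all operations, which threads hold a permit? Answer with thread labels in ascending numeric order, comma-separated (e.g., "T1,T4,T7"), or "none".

Answer: T2,T3,T4,T5

Derivation:
Step 1: wait(T5) -> count=3 queue=[] holders={T5}
Step 2: wait(T3) -> count=2 queue=[] holders={T3,T5}
Step 3: signal(T5) -> count=3 queue=[] holders={T3}
Step 4: wait(T5) -> count=2 queue=[] holders={T3,T5}
Step 5: wait(T2) -> count=1 queue=[] holders={T2,T3,T5}
Step 6: wait(T1) -> count=0 queue=[] holders={T1,T2,T3,T5}
Step 7: signal(T5) -> count=1 queue=[] holders={T1,T2,T3}
Step 8: wait(T4) -> count=0 queue=[] holders={T1,T2,T3,T4}
Step 9: wait(T5) -> count=0 queue=[T5] holders={T1,T2,T3,T4}
Step 10: signal(T2) -> count=0 queue=[] holders={T1,T3,T4,T5}
Step 11: signal(T1) -> count=1 queue=[] holders={T3,T4,T5}
Step 12: wait(T2) -> count=0 queue=[] holders={T2,T3,T4,T5}
Step 13: signal(T5) -> count=1 queue=[] holders={T2,T3,T4}
Step 14: wait(T5) -> count=0 queue=[] holders={T2,T3,T4,T5}
Step 15: wait(T1) -> count=0 queue=[T1] holders={T2,T3,T4,T5}
Final holders: T2,T3,T4,T5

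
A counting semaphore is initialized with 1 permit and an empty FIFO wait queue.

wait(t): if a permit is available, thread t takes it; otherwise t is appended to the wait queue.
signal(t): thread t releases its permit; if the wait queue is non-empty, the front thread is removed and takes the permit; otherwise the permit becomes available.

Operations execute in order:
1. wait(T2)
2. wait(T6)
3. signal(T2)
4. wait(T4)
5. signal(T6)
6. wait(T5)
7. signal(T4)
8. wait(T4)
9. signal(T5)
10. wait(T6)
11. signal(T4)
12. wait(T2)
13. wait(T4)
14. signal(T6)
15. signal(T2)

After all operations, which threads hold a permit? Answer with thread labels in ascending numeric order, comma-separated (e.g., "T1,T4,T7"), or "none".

Step 1: wait(T2) -> count=0 queue=[] holders={T2}
Step 2: wait(T6) -> count=0 queue=[T6] holders={T2}
Step 3: signal(T2) -> count=0 queue=[] holders={T6}
Step 4: wait(T4) -> count=0 queue=[T4] holders={T6}
Step 5: signal(T6) -> count=0 queue=[] holders={T4}
Step 6: wait(T5) -> count=0 queue=[T5] holders={T4}
Step 7: signal(T4) -> count=0 queue=[] holders={T5}
Step 8: wait(T4) -> count=0 queue=[T4] holders={T5}
Step 9: signal(T5) -> count=0 queue=[] holders={T4}
Step 10: wait(T6) -> count=0 queue=[T6] holders={T4}
Step 11: signal(T4) -> count=0 queue=[] holders={T6}
Step 12: wait(T2) -> count=0 queue=[T2] holders={T6}
Step 13: wait(T4) -> count=0 queue=[T2,T4] holders={T6}
Step 14: signal(T6) -> count=0 queue=[T4] holders={T2}
Step 15: signal(T2) -> count=0 queue=[] holders={T4}
Final holders: T4

Answer: T4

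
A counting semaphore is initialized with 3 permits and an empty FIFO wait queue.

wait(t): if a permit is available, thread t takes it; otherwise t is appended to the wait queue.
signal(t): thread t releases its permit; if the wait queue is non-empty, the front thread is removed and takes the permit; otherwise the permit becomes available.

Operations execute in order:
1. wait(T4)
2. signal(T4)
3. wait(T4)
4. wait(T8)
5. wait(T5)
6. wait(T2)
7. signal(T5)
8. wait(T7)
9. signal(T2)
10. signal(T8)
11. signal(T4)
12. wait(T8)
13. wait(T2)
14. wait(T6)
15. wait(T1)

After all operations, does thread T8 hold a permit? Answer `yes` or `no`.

Answer: yes

Derivation:
Step 1: wait(T4) -> count=2 queue=[] holders={T4}
Step 2: signal(T4) -> count=3 queue=[] holders={none}
Step 3: wait(T4) -> count=2 queue=[] holders={T4}
Step 4: wait(T8) -> count=1 queue=[] holders={T4,T8}
Step 5: wait(T5) -> count=0 queue=[] holders={T4,T5,T8}
Step 6: wait(T2) -> count=0 queue=[T2] holders={T4,T5,T8}
Step 7: signal(T5) -> count=0 queue=[] holders={T2,T4,T8}
Step 8: wait(T7) -> count=0 queue=[T7] holders={T2,T4,T8}
Step 9: signal(T2) -> count=0 queue=[] holders={T4,T7,T8}
Step 10: signal(T8) -> count=1 queue=[] holders={T4,T7}
Step 11: signal(T4) -> count=2 queue=[] holders={T7}
Step 12: wait(T8) -> count=1 queue=[] holders={T7,T8}
Step 13: wait(T2) -> count=0 queue=[] holders={T2,T7,T8}
Step 14: wait(T6) -> count=0 queue=[T6] holders={T2,T7,T8}
Step 15: wait(T1) -> count=0 queue=[T6,T1] holders={T2,T7,T8}
Final holders: {T2,T7,T8} -> T8 in holders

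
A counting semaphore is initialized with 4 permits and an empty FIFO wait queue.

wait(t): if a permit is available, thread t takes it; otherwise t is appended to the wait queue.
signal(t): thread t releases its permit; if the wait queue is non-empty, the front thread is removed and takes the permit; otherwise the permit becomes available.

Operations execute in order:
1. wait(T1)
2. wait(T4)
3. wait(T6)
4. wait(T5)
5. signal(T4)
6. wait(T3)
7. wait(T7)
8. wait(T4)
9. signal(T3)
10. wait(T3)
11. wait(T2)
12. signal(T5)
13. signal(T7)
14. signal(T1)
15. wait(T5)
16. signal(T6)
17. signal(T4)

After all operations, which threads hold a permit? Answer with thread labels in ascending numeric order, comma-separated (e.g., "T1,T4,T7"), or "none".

Step 1: wait(T1) -> count=3 queue=[] holders={T1}
Step 2: wait(T4) -> count=2 queue=[] holders={T1,T4}
Step 3: wait(T6) -> count=1 queue=[] holders={T1,T4,T6}
Step 4: wait(T5) -> count=0 queue=[] holders={T1,T4,T5,T6}
Step 5: signal(T4) -> count=1 queue=[] holders={T1,T5,T6}
Step 6: wait(T3) -> count=0 queue=[] holders={T1,T3,T5,T6}
Step 7: wait(T7) -> count=0 queue=[T7] holders={T1,T3,T5,T6}
Step 8: wait(T4) -> count=0 queue=[T7,T4] holders={T1,T3,T5,T6}
Step 9: signal(T3) -> count=0 queue=[T4] holders={T1,T5,T6,T7}
Step 10: wait(T3) -> count=0 queue=[T4,T3] holders={T1,T5,T6,T7}
Step 11: wait(T2) -> count=0 queue=[T4,T3,T2] holders={T1,T5,T6,T7}
Step 12: signal(T5) -> count=0 queue=[T3,T2] holders={T1,T4,T6,T7}
Step 13: signal(T7) -> count=0 queue=[T2] holders={T1,T3,T4,T6}
Step 14: signal(T1) -> count=0 queue=[] holders={T2,T3,T4,T6}
Step 15: wait(T5) -> count=0 queue=[T5] holders={T2,T3,T4,T6}
Step 16: signal(T6) -> count=0 queue=[] holders={T2,T3,T4,T5}
Step 17: signal(T4) -> count=1 queue=[] holders={T2,T3,T5}
Final holders: T2,T3,T5

Answer: T2,T3,T5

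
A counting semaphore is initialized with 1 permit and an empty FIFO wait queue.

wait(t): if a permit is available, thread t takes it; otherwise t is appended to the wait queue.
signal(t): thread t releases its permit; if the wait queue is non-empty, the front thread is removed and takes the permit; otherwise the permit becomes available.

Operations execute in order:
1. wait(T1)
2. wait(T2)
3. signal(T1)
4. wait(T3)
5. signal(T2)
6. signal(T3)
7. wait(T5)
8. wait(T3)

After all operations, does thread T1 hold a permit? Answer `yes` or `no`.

Answer: no

Derivation:
Step 1: wait(T1) -> count=0 queue=[] holders={T1}
Step 2: wait(T2) -> count=0 queue=[T2] holders={T1}
Step 3: signal(T1) -> count=0 queue=[] holders={T2}
Step 4: wait(T3) -> count=0 queue=[T3] holders={T2}
Step 5: signal(T2) -> count=0 queue=[] holders={T3}
Step 6: signal(T3) -> count=1 queue=[] holders={none}
Step 7: wait(T5) -> count=0 queue=[] holders={T5}
Step 8: wait(T3) -> count=0 queue=[T3] holders={T5}
Final holders: {T5} -> T1 not in holders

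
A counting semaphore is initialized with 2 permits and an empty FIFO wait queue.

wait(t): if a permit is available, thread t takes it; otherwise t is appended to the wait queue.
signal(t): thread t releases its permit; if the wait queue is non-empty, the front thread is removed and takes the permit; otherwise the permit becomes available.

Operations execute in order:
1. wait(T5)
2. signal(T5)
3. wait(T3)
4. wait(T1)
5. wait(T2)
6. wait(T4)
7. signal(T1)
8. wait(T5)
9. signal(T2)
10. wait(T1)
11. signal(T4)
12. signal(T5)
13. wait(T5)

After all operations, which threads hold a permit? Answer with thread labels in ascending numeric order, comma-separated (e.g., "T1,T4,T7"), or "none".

Step 1: wait(T5) -> count=1 queue=[] holders={T5}
Step 2: signal(T5) -> count=2 queue=[] holders={none}
Step 3: wait(T3) -> count=1 queue=[] holders={T3}
Step 4: wait(T1) -> count=0 queue=[] holders={T1,T3}
Step 5: wait(T2) -> count=0 queue=[T2] holders={T1,T3}
Step 6: wait(T4) -> count=0 queue=[T2,T4] holders={T1,T3}
Step 7: signal(T1) -> count=0 queue=[T4] holders={T2,T3}
Step 8: wait(T5) -> count=0 queue=[T4,T5] holders={T2,T3}
Step 9: signal(T2) -> count=0 queue=[T5] holders={T3,T4}
Step 10: wait(T1) -> count=0 queue=[T5,T1] holders={T3,T4}
Step 11: signal(T4) -> count=0 queue=[T1] holders={T3,T5}
Step 12: signal(T5) -> count=0 queue=[] holders={T1,T3}
Step 13: wait(T5) -> count=0 queue=[T5] holders={T1,T3}
Final holders: T1,T3

Answer: T1,T3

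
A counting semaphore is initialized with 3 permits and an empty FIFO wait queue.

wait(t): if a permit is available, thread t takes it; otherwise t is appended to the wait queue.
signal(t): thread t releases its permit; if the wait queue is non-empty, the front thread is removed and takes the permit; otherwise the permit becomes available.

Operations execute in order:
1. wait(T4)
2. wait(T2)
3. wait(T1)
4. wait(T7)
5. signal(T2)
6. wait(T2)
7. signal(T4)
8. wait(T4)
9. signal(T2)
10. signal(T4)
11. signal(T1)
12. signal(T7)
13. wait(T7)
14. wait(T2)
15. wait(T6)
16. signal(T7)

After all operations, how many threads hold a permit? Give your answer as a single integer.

Step 1: wait(T4) -> count=2 queue=[] holders={T4}
Step 2: wait(T2) -> count=1 queue=[] holders={T2,T4}
Step 3: wait(T1) -> count=0 queue=[] holders={T1,T2,T4}
Step 4: wait(T7) -> count=0 queue=[T7] holders={T1,T2,T4}
Step 5: signal(T2) -> count=0 queue=[] holders={T1,T4,T7}
Step 6: wait(T2) -> count=0 queue=[T2] holders={T1,T4,T7}
Step 7: signal(T4) -> count=0 queue=[] holders={T1,T2,T7}
Step 8: wait(T4) -> count=0 queue=[T4] holders={T1,T2,T7}
Step 9: signal(T2) -> count=0 queue=[] holders={T1,T4,T7}
Step 10: signal(T4) -> count=1 queue=[] holders={T1,T7}
Step 11: signal(T1) -> count=2 queue=[] holders={T7}
Step 12: signal(T7) -> count=3 queue=[] holders={none}
Step 13: wait(T7) -> count=2 queue=[] holders={T7}
Step 14: wait(T2) -> count=1 queue=[] holders={T2,T7}
Step 15: wait(T6) -> count=0 queue=[] holders={T2,T6,T7}
Step 16: signal(T7) -> count=1 queue=[] holders={T2,T6}
Final holders: {T2,T6} -> 2 thread(s)

Answer: 2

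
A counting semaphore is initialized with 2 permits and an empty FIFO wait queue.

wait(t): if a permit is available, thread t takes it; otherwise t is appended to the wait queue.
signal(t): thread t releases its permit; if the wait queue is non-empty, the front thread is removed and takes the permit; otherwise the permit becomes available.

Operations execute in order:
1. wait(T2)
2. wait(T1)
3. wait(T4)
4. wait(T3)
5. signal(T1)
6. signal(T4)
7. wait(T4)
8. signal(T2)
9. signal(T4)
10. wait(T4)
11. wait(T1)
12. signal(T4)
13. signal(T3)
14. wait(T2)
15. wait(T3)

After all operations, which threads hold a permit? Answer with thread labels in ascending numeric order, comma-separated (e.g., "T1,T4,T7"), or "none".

Answer: T1,T2

Derivation:
Step 1: wait(T2) -> count=1 queue=[] holders={T2}
Step 2: wait(T1) -> count=0 queue=[] holders={T1,T2}
Step 3: wait(T4) -> count=0 queue=[T4] holders={T1,T2}
Step 4: wait(T3) -> count=0 queue=[T4,T3] holders={T1,T2}
Step 5: signal(T1) -> count=0 queue=[T3] holders={T2,T4}
Step 6: signal(T4) -> count=0 queue=[] holders={T2,T3}
Step 7: wait(T4) -> count=0 queue=[T4] holders={T2,T3}
Step 8: signal(T2) -> count=0 queue=[] holders={T3,T4}
Step 9: signal(T4) -> count=1 queue=[] holders={T3}
Step 10: wait(T4) -> count=0 queue=[] holders={T3,T4}
Step 11: wait(T1) -> count=0 queue=[T1] holders={T3,T4}
Step 12: signal(T4) -> count=0 queue=[] holders={T1,T3}
Step 13: signal(T3) -> count=1 queue=[] holders={T1}
Step 14: wait(T2) -> count=0 queue=[] holders={T1,T2}
Step 15: wait(T3) -> count=0 queue=[T3] holders={T1,T2}
Final holders: T1,T2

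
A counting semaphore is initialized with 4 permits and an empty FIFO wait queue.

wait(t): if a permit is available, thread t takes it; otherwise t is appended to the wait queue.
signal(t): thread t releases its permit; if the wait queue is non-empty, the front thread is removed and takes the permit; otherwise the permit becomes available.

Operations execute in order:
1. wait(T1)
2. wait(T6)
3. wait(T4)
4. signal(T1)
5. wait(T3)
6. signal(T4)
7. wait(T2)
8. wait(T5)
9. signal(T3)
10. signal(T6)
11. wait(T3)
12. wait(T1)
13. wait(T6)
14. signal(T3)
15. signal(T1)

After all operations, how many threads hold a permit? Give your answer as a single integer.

Step 1: wait(T1) -> count=3 queue=[] holders={T1}
Step 2: wait(T6) -> count=2 queue=[] holders={T1,T6}
Step 3: wait(T4) -> count=1 queue=[] holders={T1,T4,T6}
Step 4: signal(T1) -> count=2 queue=[] holders={T4,T6}
Step 5: wait(T3) -> count=1 queue=[] holders={T3,T4,T6}
Step 6: signal(T4) -> count=2 queue=[] holders={T3,T6}
Step 7: wait(T2) -> count=1 queue=[] holders={T2,T3,T6}
Step 8: wait(T5) -> count=0 queue=[] holders={T2,T3,T5,T6}
Step 9: signal(T3) -> count=1 queue=[] holders={T2,T5,T6}
Step 10: signal(T6) -> count=2 queue=[] holders={T2,T5}
Step 11: wait(T3) -> count=1 queue=[] holders={T2,T3,T5}
Step 12: wait(T1) -> count=0 queue=[] holders={T1,T2,T3,T5}
Step 13: wait(T6) -> count=0 queue=[T6] holders={T1,T2,T3,T5}
Step 14: signal(T3) -> count=0 queue=[] holders={T1,T2,T5,T6}
Step 15: signal(T1) -> count=1 queue=[] holders={T2,T5,T6}
Final holders: {T2,T5,T6} -> 3 thread(s)

Answer: 3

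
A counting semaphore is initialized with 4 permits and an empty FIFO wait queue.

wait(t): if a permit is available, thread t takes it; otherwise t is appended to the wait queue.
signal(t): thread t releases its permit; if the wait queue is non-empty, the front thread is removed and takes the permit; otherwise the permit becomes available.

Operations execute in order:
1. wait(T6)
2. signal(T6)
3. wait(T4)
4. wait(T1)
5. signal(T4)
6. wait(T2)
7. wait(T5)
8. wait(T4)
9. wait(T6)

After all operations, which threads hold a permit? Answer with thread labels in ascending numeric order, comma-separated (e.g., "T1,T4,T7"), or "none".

Step 1: wait(T6) -> count=3 queue=[] holders={T6}
Step 2: signal(T6) -> count=4 queue=[] holders={none}
Step 3: wait(T4) -> count=3 queue=[] holders={T4}
Step 4: wait(T1) -> count=2 queue=[] holders={T1,T4}
Step 5: signal(T4) -> count=3 queue=[] holders={T1}
Step 6: wait(T2) -> count=2 queue=[] holders={T1,T2}
Step 7: wait(T5) -> count=1 queue=[] holders={T1,T2,T5}
Step 8: wait(T4) -> count=0 queue=[] holders={T1,T2,T4,T5}
Step 9: wait(T6) -> count=0 queue=[T6] holders={T1,T2,T4,T5}
Final holders: T1,T2,T4,T5

Answer: T1,T2,T4,T5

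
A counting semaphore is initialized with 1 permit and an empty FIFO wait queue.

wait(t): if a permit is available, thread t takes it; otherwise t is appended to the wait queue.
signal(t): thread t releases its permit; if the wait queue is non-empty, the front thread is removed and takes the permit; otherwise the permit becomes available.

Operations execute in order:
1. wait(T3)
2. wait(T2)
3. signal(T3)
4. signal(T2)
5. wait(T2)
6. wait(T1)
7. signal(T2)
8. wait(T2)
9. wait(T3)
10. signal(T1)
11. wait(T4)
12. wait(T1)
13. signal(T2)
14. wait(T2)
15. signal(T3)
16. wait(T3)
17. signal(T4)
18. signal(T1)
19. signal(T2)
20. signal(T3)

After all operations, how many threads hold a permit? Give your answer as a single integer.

Step 1: wait(T3) -> count=0 queue=[] holders={T3}
Step 2: wait(T2) -> count=0 queue=[T2] holders={T3}
Step 3: signal(T3) -> count=0 queue=[] holders={T2}
Step 4: signal(T2) -> count=1 queue=[] holders={none}
Step 5: wait(T2) -> count=0 queue=[] holders={T2}
Step 6: wait(T1) -> count=0 queue=[T1] holders={T2}
Step 7: signal(T2) -> count=0 queue=[] holders={T1}
Step 8: wait(T2) -> count=0 queue=[T2] holders={T1}
Step 9: wait(T3) -> count=0 queue=[T2,T3] holders={T1}
Step 10: signal(T1) -> count=0 queue=[T3] holders={T2}
Step 11: wait(T4) -> count=0 queue=[T3,T4] holders={T2}
Step 12: wait(T1) -> count=0 queue=[T3,T4,T1] holders={T2}
Step 13: signal(T2) -> count=0 queue=[T4,T1] holders={T3}
Step 14: wait(T2) -> count=0 queue=[T4,T1,T2] holders={T3}
Step 15: signal(T3) -> count=0 queue=[T1,T2] holders={T4}
Step 16: wait(T3) -> count=0 queue=[T1,T2,T3] holders={T4}
Step 17: signal(T4) -> count=0 queue=[T2,T3] holders={T1}
Step 18: signal(T1) -> count=0 queue=[T3] holders={T2}
Step 19: signal(T2) -> count=0 queue=[] holders={T3}
Step 20: signal(T3) -> count=1 queue=[] holders={none}
Final holders: {none} -> 0 thread(s)

Answer: 0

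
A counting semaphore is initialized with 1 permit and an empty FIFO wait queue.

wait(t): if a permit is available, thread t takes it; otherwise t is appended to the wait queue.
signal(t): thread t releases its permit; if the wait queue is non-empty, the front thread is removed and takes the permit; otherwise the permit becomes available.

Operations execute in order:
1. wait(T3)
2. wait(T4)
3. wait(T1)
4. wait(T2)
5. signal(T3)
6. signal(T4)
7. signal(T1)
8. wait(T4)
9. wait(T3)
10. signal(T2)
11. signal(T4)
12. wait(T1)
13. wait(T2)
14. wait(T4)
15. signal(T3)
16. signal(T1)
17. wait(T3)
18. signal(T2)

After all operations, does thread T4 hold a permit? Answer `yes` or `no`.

Step 1: wait(T3) -> count=0 queue=[] holders={T3}
Step 2: wait(T4) -> count=0 queue=[T4] holders={T3}
Step 3: wait(T1) -> count=0 queue=[T4,T1] holders={T3}
Step 4: wait(T2) -> count=0 queue=[T4,T1,T2] holders={T3}
Step 5: signal(T3) -> count=0 queue=[T1,T2] holders={T4}
Step 6: signal(T4) -> count=0 queue=[T2] holders={T1}
Step 7: signal(T1) -> count=0 queue=[] holders={T2}
Step 8: wait(T4) -> count=0 queue=[T4] holders={T2}
Step 9: wait(T3) -> count=0 queue=[T4,T3] holders={T2}
Step 10: signal(T2) -> count=0 queue=[T3] holders={T4}
Step 11: signal(T4) -> count=0 queue=[] holders={T3}
Step 12: wait(T1) -> count=0 queue=[T1] holders={T3}
Step 13: wait(T2) -> count=0 queue=[T1,T2] holders={T3}
Step 14: wait(T4) -> count=0 queue=[T1,T2,T4] holders={T3}
Step 15: signal(T3) -> count=0 queue=[T2,T4] holders={T1}
Step 16: signal(T1) -> count=0 queue=[T4] holders={T2}
Step 17: wait(T3) -> count=0 queue=[T4,T3] holders={T2}
Step 18: signal(T2) -> count=0 queue=[T3] holders={T4}
Final holders: {T4} -> T4 in holders

Answer: yes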